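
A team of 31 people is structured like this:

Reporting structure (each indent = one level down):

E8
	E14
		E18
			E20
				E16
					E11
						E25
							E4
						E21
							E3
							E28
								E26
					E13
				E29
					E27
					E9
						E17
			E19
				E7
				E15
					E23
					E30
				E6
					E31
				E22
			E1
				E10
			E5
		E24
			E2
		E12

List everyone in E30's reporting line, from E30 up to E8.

E30 -> E15 -> E19 -> E18 -> E14 -> E8

E30 reports to E15. E15 reports to E19. E19 reports to E18. E18 reports to E14. E14 reports to E8. E8 is at the top.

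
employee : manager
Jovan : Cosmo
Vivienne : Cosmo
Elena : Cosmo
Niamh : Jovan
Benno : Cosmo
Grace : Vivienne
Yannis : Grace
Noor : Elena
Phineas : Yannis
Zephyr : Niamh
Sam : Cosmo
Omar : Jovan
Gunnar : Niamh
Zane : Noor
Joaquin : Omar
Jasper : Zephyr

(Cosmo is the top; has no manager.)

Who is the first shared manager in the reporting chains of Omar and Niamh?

Jovan

Omar's chain of managers is Jovan, Cosmo. Niamh's chain of managers is Jovan, Cosmo. The first manager that appears in both chains is Jovan.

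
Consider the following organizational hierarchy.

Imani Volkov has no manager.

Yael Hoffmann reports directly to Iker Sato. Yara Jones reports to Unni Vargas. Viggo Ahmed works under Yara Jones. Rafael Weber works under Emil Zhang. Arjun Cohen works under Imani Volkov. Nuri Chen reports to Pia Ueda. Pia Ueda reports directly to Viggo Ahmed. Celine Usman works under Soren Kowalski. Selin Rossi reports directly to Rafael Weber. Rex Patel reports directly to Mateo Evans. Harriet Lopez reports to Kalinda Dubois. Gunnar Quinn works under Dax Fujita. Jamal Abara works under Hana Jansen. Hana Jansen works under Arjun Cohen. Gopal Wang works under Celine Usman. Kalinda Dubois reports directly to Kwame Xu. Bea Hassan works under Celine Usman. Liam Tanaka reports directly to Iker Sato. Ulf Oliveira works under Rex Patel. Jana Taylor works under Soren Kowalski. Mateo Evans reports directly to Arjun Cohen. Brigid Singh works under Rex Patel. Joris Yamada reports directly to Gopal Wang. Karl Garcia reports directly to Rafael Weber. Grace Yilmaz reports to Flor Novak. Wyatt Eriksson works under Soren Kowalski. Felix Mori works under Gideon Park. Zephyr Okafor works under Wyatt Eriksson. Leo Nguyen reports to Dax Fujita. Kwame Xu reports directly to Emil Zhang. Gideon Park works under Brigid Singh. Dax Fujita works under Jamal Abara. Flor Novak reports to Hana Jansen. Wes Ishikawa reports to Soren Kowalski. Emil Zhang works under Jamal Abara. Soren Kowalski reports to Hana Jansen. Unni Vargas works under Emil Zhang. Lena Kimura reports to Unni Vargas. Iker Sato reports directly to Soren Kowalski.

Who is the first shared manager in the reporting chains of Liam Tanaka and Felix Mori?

Liam Tanaka's chain of managers is Iker Sato, Soren Kowalski, Hana Jansen, Arjun Cohen, Imani Volkov. Felix Mori's chain of managers is Gideon Park, Brigid Singh, Rex Patel, Mateo Evans, Arjun Cohen, Imani Volkov. The first manager that appears in both chains is Arjun Cohen.

Arjun Cohen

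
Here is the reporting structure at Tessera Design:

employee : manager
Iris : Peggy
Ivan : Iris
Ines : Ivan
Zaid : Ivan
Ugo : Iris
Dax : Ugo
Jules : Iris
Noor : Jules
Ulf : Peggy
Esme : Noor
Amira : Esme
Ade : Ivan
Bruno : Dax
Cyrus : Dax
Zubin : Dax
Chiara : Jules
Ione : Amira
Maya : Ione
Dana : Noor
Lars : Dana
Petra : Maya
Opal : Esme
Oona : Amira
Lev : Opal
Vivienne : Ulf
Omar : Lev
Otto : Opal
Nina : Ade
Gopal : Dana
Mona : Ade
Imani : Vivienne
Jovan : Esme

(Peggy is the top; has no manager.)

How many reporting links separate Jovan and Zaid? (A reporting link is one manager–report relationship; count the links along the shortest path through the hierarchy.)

Jovan is 4 levels below Iris, and Zaid is 2 levels below Iris (their lowest common manager). The shortest path runs up from Jovan to Iris and back down to Zaid: 4 + 2 = 6 links.

6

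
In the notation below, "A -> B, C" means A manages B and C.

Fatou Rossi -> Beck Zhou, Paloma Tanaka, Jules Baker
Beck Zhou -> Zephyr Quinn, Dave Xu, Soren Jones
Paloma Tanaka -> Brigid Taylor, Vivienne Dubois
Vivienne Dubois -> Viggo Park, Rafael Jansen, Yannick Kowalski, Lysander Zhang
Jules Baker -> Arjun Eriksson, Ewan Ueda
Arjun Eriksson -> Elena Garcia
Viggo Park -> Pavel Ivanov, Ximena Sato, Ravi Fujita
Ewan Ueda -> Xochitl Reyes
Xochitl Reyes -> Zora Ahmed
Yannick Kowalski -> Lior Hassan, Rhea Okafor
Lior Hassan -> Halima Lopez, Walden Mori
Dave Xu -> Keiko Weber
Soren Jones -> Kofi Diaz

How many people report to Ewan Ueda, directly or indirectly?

2

Ewan Ueda directly manages Xochitl Reyes. Under Xochitl Reyes: Zora Ahmed (1). That's 2 in total.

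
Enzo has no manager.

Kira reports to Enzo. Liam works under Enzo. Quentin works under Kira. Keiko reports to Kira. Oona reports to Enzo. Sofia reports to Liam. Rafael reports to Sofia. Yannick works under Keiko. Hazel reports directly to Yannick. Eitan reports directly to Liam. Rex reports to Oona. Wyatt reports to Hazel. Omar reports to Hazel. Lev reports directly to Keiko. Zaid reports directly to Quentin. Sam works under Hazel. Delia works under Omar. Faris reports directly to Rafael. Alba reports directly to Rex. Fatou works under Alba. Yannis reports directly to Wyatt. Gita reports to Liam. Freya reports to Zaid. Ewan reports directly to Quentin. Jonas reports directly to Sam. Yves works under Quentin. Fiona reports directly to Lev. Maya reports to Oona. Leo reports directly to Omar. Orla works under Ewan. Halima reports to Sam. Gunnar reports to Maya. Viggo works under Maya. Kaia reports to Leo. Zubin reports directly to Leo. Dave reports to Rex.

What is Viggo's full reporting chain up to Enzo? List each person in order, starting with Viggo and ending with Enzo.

Viggo reports to Maya. Maya reports to Oona. Oona reports to Enzo. Enzo is at the top.

Viggo -> Maya -> Oona -> Enzo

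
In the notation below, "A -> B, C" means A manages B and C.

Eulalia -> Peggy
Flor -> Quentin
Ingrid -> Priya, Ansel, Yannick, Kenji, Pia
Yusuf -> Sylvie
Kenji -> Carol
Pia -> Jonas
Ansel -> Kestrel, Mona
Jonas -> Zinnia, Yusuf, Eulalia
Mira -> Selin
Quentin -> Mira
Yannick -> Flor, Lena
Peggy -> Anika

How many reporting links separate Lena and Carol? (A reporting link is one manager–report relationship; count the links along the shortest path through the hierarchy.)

Lena is 2 levels below Ingrid, and Carol is 2 levels below Ingrid (their lowest common manager). The shortest path runs up from Lena to Ingrid and back down to Carol: 2 + 2 = 4 links.

4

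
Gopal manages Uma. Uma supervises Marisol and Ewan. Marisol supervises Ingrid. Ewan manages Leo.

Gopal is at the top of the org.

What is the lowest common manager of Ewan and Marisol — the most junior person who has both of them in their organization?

Uma

Ewan's chain of managers is Uma, Gopal. Marisol's chain of managers is Uma, Gopal. The first manager that appears in both chains is Uma.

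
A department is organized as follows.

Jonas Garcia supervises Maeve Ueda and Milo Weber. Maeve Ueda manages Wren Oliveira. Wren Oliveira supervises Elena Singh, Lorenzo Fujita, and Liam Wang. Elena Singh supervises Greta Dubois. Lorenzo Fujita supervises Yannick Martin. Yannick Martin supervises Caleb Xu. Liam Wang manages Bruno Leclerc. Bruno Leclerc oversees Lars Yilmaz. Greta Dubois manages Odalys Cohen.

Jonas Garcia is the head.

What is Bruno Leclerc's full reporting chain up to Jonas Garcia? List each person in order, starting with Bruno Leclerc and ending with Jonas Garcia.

Bruno Leclerc -> Liam Wang -> Wren Oliveira -> Maeve Ueda -> Jonas Garcia

Bruno Leclerc reports to Liam Wang. Liam Wang reports to Wren Oliveira. Wren Oliveira reports to Maeve Ueda. Maeve Ueda reports to Jonas Garcia. Jonas Garcia is at the top.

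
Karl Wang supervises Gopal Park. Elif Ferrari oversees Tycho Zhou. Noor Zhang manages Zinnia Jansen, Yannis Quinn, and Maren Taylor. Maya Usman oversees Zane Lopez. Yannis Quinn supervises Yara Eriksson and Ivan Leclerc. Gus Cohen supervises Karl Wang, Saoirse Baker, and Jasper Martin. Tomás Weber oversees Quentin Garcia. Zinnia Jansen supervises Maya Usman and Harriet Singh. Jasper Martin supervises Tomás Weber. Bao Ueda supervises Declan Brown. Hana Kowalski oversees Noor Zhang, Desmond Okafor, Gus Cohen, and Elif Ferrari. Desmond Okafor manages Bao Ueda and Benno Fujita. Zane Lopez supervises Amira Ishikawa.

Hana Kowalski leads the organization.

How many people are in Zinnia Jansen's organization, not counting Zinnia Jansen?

4

Zinnia Jansen directly manages Maya Usman, Harriet Singh. Under Maya Usman: Zane Lopez, Amira Ishikawa (2). Harriet Singh has no reports. So Zinnia Jansen's organization is 2 direct reports plus everyone under them: 3 + 1 = 4.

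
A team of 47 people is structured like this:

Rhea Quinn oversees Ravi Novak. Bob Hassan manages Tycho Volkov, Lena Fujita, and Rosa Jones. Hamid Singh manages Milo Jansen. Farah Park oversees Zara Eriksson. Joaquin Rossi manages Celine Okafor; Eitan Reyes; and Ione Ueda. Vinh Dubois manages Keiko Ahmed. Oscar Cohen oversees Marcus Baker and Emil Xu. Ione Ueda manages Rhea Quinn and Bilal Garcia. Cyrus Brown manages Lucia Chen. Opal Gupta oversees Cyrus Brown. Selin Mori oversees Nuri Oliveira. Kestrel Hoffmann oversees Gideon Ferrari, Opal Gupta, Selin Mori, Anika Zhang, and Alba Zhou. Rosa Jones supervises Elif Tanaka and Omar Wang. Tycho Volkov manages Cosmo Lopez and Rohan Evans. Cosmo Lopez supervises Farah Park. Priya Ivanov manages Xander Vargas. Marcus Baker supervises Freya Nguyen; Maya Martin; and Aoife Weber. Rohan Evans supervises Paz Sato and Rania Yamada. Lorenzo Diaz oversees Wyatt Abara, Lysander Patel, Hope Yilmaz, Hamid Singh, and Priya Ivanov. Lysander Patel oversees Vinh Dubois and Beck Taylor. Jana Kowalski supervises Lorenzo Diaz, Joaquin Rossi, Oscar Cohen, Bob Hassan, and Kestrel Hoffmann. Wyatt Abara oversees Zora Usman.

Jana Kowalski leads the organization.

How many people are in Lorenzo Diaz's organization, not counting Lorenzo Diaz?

Lorenzo Diaz directly manages Wyatt Abara, Lysander Patel, Hope Yilmaz, Hamid Singh, Priya Ivanov. Under Wyatt Abara: Zora Usman (1). Under Lysander Patel: Beck Taylor, Vinh Dubois, Keiko Ahmed (3). Hope Yilmaz has no reports. Under Hamid Singh: Milo Jansen (1). Under Priya Ivanov: Xander Vargas (1). So Lorenzo Diaz's organization is 5 direct reports plus everyone under them: 2 + 4 + 1 + 2 + 2 = 11.

11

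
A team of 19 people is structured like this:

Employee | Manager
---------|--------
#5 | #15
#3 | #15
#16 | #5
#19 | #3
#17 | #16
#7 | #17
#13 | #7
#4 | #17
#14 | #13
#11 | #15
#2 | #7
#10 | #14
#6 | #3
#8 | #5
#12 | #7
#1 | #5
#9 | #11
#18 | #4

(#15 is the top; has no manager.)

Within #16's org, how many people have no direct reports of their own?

4

The people in #16's organization with no one reporting to them are #18, #12, #2, #10. That is 4.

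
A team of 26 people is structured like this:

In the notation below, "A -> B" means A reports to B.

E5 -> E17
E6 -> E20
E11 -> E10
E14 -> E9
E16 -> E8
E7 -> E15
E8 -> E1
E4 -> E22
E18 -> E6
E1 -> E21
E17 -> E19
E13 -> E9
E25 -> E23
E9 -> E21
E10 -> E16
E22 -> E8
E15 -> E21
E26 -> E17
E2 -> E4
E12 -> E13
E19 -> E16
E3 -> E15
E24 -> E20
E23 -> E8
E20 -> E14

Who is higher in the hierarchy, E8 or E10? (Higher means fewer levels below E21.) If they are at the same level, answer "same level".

E8 is 2 levels below E21; E10 is 4. E8 is higher.

E8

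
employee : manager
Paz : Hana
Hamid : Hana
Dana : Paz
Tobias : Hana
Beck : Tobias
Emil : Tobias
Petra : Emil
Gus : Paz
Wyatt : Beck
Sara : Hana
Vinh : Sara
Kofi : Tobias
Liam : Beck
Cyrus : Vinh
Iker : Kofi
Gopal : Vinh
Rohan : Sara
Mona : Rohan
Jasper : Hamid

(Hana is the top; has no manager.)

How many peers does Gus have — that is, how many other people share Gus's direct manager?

Gus reports to Paz. Paz's other direct reports are Dana — 1 peer.

1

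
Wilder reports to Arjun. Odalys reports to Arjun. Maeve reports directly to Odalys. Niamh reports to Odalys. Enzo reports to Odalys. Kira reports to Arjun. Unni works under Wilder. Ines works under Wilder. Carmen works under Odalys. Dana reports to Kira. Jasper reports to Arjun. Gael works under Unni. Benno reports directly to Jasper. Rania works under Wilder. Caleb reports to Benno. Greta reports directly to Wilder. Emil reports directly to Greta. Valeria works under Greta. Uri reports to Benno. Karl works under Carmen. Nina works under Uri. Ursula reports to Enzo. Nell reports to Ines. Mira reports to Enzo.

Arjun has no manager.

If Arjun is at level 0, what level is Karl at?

Chain from Karl up to Arjun: Karl → Carmen → Odalys → Arjun. That is 3 steps up, so Karl is 3 levels below Arjun.

3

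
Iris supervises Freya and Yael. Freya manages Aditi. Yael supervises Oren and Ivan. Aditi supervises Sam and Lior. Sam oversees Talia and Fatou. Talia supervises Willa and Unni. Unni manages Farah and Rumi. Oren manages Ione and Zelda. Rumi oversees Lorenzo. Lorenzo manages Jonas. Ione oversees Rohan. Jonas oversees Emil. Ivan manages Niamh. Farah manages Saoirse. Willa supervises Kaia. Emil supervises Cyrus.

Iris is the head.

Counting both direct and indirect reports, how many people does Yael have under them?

6

Yael directly manages Oren, Ivan. Under Oren: Zelda, Ione, Rohan (3). Under Ivan: Niamh (1). So Yael's organization is 2 direct reports plus everyone under them: 4 + 2 = 6.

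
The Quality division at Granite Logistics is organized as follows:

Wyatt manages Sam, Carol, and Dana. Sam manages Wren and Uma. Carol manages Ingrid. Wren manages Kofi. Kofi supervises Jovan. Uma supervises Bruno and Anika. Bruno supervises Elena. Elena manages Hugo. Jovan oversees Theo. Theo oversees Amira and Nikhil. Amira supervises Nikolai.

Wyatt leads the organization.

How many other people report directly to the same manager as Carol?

Carol reports to Wyatt. Wyatt's other direct reports are Sam, Dana — 2 peers.

2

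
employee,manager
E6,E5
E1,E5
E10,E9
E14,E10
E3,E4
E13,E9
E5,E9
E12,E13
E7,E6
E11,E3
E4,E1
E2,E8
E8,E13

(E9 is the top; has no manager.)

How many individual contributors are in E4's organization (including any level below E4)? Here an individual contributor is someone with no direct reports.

The only person in E4's organization with no one reporting to them is E11. That is 1.

1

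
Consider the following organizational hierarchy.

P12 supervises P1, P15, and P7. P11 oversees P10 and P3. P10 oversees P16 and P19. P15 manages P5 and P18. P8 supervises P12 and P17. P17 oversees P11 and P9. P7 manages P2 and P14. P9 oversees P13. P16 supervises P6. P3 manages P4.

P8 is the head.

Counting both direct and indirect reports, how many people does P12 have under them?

P12 directly manages P1, P15, P7. P1 has no reports. Under P15: P18, P5 (2). Under P7: P14, P2 (2). So P12's organization is 3 direct reports plus everyone under them: 1 + 3 + 3 = 7.

7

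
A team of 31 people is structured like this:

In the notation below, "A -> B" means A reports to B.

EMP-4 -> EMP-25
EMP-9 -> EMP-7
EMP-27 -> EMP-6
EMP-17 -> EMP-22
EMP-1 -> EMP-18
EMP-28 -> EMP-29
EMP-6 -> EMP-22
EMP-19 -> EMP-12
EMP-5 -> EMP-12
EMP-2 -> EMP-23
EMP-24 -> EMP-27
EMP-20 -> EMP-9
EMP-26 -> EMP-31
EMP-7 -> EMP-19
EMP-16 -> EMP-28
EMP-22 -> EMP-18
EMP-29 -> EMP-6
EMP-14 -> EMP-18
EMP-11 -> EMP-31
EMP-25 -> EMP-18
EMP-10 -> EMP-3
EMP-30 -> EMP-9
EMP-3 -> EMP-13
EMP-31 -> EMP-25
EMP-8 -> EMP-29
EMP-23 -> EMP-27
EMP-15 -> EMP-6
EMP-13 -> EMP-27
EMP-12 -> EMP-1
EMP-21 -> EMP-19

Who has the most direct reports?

Direct-report counts: EMP-18 has 4; EMP-25 has 2; EMP-31 has 2; EMP-22 has 2; EMP-6 has 3; EMP-29 has 2; EMP-28 has 1; EMP-27 has 3; EMP-13 has 1; EMP-3 has 1; EMP-23 has 1; EMP-1 has 1; EMP-12 has 2; EMP-19 has 2; EMP-7 has 1; EMP-9 has 2. The largest is 4, held by EMP-18.

EMP-18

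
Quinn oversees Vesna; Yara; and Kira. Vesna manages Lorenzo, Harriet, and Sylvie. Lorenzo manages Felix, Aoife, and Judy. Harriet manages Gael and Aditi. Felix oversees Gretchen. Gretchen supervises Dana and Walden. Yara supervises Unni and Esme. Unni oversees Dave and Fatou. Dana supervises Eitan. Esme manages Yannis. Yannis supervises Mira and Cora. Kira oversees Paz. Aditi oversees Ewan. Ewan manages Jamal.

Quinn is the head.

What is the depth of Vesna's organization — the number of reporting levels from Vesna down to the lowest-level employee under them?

5

The longest chain under Vesna runs Vesna → Lorenzo → Felix → Gretchen → Dana → Eitan, which is 5 levels below Vesna.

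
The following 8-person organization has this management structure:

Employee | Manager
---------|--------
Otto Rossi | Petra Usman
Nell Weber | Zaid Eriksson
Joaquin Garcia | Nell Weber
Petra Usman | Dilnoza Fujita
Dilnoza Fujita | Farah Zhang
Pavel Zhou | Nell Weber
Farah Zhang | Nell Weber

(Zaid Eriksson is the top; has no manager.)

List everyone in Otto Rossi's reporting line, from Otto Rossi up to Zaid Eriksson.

Otto Rossi reports to Petra Usman. Petra Usman reports to Dilnoza Fujita. Dilnoza Fujita reports to Farah Zhang. Farah Zhang reports to Nell Weber. Nell Weber reports to Zaid Eriksson. Zaid Eriksson is at the top.

Otto Rossi -> Petra Usman -> Dilnoza Fujita -> Farah Zhang -> Nell Weber -> Zaid Eriksson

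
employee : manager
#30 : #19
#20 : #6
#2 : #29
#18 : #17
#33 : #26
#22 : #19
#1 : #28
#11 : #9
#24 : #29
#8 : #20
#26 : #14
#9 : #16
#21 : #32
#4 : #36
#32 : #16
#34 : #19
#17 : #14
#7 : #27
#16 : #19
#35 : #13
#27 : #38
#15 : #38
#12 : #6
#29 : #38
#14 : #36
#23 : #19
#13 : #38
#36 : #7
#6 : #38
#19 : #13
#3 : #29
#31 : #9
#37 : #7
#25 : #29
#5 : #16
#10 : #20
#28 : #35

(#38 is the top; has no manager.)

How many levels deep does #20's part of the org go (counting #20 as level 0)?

1

The longest chain under #20 runs #20 → #8, which is 1 level below #20.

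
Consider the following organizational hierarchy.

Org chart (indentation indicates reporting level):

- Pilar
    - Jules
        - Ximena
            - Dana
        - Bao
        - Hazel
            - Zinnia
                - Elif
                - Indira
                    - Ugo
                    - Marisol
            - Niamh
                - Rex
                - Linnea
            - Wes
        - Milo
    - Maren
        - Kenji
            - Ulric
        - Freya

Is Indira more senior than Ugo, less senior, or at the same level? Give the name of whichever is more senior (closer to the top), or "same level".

Indira

Indira is 4 levels below Pilar; Ugo is 5. Indira is higher.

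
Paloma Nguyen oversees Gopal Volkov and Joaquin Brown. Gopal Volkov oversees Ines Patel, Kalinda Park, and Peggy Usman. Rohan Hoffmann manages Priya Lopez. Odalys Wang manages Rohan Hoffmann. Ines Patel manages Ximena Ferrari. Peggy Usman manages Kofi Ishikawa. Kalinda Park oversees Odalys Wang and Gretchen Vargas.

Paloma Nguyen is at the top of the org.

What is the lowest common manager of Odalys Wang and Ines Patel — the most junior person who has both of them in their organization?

Odalys Wang's chain of managers is Kalinda Park, Gopal Volkov, Paloma Nguyen. Ines Patel's chain of managers is Gopal Volkov, Paloma Nguyen. The first manager that appears in both chains is Gopal Volkov.

Gopal Volkov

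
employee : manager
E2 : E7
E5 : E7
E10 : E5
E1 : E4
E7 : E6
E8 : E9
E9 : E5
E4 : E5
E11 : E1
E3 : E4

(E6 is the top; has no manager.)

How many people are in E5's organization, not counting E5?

E5 directly manages E9, E4, E10. Under E9: E8 (1). Under E4: E1, E11, E3 (3). E10 has no reports. So E5's organization is 3 direct reports plus everyone under them: 2 + 4 + 1 = 7.

7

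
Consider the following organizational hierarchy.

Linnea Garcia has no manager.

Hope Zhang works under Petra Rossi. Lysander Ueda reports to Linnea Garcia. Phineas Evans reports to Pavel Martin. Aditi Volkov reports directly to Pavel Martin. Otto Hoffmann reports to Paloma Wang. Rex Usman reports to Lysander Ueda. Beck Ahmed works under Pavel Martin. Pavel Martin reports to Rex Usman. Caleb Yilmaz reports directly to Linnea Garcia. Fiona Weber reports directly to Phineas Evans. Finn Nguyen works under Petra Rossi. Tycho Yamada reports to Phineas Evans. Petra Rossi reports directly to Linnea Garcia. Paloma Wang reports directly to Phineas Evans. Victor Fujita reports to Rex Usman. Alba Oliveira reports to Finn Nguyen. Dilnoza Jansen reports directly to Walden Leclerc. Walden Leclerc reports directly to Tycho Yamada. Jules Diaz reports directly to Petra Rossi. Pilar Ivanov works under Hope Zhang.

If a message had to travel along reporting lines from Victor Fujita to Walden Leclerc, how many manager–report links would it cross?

5

Victor Fujita is 1 level below Rex Usman, and Walden Leclerc is 4 levels below Rex Usman (their lowest common manager). The shortest path runs up from Victor Fujita to Rex Usman and back down to Walden Leclerc: 1 + 4 = 5 links.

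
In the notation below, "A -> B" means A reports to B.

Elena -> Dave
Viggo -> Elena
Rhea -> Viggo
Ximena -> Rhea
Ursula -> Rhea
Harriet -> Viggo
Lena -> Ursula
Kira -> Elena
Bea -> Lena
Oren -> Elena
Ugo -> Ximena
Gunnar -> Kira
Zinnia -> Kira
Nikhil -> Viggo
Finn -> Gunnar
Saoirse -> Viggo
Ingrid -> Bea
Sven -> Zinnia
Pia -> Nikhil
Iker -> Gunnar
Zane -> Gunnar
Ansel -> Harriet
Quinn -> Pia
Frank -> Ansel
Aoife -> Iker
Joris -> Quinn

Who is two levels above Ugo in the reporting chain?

Rhea

Ugo reports to Ximena, and Ximena reports to Rhea. So Ugo's skip-level manager is Rhea.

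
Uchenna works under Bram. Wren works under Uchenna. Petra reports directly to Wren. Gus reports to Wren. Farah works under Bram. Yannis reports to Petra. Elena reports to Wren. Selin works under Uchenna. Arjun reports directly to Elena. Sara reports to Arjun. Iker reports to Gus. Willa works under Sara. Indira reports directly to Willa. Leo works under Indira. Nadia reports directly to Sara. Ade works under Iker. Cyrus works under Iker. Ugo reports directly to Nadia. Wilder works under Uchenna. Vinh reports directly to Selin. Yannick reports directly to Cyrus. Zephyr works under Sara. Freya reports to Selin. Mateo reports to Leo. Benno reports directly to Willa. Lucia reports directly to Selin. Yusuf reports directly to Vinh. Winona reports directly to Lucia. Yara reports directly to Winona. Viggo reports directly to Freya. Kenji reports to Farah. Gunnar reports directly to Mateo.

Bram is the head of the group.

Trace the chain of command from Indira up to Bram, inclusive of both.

Indira -> Willa -> Sara -> Arjun -> Elena -> Wren -> Uchenna -> Bram

Indira reports to Willa. Willa reports to Sara. Sara reports to Arjun. Arjun reports to Elena. Elena reports to Wren. Wren reports to Uchenna. Uchenna reports to Bram. Bram is at the top.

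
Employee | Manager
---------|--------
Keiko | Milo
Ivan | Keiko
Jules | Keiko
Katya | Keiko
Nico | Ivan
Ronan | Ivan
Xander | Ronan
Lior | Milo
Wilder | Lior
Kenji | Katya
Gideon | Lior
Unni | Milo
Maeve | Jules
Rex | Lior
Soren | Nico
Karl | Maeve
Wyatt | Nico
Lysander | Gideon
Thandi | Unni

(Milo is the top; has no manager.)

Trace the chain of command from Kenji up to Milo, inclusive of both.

Kenji -> Katya -> Keiko -> Milo

Kenji reports to Katya. Katya reports to Keiko. Keiko reports to Milo. Milo is at the top.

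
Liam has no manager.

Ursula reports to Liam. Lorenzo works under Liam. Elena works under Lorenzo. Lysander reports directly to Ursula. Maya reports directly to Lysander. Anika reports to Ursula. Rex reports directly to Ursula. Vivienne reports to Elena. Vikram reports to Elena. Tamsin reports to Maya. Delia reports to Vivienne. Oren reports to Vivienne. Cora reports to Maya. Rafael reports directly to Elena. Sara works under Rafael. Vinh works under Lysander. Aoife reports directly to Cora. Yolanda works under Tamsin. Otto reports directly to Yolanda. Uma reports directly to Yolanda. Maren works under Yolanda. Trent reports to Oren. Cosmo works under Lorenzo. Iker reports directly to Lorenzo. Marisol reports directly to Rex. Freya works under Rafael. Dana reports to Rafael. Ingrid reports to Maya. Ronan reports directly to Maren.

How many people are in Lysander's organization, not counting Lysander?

11

Lysander directly manages Maya, Vinh. Under Maya: Ingrid, Cora, Aoife, Tamsin, Yolanda, Maren, Ronan, Uma, Otto (9). Vinh has no reports. So Lysander's organization is 2 direct reports plus everyone under them: 10 + 1 = 11.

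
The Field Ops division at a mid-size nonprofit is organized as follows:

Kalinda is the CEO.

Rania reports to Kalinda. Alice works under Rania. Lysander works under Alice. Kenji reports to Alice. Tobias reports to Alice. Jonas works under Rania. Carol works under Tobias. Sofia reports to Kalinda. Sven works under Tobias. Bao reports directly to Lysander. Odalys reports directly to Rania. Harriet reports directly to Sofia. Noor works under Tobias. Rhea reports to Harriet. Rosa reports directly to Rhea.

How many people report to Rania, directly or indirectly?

10

Rania directly manages Alice, Jonas, Odalys. Under Alice: Tobias, Noor, Sven, Carol, Kenji, Lysander, Bao (7). Jonas has no reports. Odalys has no reports. So Rania's organization is 3 direct reports plus everyone under them: 8 + 1 + 1 = 10.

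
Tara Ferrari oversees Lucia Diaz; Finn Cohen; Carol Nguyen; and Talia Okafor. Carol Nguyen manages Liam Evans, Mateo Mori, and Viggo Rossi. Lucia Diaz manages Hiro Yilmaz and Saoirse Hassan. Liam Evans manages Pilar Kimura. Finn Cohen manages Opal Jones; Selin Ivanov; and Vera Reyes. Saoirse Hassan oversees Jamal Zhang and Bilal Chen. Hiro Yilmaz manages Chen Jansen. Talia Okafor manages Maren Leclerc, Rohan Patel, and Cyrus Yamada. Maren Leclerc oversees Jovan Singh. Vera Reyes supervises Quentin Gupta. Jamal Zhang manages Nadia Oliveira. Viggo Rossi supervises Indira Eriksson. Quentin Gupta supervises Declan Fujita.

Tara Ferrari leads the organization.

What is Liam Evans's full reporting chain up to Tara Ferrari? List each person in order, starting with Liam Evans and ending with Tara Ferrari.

Liam Evans -> Carol Nguyen -> Tara Ferrari

Liam Evans reports to Carol Nguyen. Carol Nguyen reports to Tara Ferrari. Tara Ferrari is at the top.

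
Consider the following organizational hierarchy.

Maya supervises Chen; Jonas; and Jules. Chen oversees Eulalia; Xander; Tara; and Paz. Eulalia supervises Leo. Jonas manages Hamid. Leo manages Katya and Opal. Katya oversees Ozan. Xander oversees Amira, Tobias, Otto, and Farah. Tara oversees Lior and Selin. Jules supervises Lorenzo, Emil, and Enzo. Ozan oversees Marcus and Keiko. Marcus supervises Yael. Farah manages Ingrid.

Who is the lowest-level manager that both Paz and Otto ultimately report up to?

Paz's chain of managers is Chen, Maya. Otto's chain of managers is Xander, Chen, Maya. The first manager that appears in both chains is Chen.

Chen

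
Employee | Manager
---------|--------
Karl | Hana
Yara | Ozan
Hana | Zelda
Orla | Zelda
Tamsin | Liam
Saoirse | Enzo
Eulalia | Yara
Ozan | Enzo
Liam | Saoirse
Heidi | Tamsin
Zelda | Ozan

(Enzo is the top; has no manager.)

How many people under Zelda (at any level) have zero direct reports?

2

The people in Zelda's organization with no one reporting to them are Karl, Orla. That is 2.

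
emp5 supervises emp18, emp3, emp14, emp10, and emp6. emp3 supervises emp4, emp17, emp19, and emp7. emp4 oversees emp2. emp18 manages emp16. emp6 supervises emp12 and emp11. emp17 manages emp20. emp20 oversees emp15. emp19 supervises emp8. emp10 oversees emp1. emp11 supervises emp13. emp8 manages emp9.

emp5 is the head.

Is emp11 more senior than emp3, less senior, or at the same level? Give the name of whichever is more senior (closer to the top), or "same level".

emp11 is 2 levels below emp5; emp3 is 1. emp3 is higher.

emp3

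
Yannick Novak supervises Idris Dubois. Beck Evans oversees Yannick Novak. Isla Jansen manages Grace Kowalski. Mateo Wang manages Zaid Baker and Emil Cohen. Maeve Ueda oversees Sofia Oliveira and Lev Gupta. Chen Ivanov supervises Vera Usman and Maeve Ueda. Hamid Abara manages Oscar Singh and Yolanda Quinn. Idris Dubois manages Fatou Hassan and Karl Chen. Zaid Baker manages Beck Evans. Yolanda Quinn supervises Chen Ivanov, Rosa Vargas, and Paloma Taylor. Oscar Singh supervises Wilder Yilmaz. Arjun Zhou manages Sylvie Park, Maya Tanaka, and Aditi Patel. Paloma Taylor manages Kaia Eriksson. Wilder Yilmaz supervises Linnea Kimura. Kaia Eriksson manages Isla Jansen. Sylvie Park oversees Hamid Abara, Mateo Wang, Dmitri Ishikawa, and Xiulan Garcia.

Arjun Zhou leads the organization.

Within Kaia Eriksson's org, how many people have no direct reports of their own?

The only person in Kaia Eriksson's organization with no one reporting to them is Grace Kowalski. That is 1.

1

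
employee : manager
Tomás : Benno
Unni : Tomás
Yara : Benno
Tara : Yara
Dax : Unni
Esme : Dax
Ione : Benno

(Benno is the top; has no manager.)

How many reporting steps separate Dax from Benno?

3

Chain from Dax up to Benno: Dax → Unni → Tomás → Benno. That is 3 steps up, so Dax is 3 levels below Benno.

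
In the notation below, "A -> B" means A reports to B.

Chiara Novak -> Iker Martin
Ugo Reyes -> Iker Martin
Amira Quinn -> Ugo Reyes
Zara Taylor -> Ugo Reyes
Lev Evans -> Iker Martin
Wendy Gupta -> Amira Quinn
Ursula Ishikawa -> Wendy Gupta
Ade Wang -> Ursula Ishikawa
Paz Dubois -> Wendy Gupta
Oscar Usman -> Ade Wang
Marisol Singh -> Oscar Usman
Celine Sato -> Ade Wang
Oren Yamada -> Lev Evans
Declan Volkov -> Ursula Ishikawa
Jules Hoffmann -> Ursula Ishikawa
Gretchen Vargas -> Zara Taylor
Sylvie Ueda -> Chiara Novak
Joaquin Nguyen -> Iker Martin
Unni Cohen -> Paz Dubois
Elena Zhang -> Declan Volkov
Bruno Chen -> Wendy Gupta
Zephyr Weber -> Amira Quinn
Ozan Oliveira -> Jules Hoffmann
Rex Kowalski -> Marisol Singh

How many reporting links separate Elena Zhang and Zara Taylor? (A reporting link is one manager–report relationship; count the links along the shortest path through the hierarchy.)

6

Elena Zhang is 5 levels below Ugo Reyes, and Zara Taylor is 1 level below Ugo Reyes (their lowest common manager). The shortest path runs up from Elena Zhang to Ugo Reyes and back down to Zara Taylor: 5 + 1 = 6 links.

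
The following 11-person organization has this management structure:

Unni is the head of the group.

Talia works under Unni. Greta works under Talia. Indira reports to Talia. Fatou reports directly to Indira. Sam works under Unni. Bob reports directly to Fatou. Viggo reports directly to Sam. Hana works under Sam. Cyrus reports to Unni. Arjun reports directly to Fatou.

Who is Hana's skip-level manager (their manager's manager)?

Hana reports to Sam, and Sam reports to Unni. So Hana's skip-level manager is Unni.

Unni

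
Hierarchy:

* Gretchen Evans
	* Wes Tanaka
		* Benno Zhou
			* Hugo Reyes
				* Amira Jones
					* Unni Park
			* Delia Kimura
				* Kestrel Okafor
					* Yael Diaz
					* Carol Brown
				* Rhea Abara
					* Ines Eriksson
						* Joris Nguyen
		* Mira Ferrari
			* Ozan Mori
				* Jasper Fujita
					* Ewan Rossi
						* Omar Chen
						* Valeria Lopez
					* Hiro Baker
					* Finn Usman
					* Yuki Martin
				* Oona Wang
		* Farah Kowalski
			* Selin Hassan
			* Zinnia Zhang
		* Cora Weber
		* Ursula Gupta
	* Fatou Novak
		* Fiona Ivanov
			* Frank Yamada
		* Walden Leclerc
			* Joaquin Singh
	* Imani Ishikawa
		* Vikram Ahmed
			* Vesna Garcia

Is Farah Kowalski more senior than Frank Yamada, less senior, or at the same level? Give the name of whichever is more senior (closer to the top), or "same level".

Farah Kowalski

Farah Kowalski is 2 levels below Gretchen Evans; Frank Yamada is 3. Farah Kowalski is higher.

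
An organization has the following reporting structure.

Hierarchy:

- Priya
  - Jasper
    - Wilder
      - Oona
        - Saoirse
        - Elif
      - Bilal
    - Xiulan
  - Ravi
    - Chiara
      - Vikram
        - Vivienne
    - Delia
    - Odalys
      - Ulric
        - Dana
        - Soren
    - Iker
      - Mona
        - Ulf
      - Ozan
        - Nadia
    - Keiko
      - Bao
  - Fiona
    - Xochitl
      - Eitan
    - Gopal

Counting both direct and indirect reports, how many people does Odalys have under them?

3

Odalys directly manages Ulric. Under Ulric: Soren, Dana (2). That's 3 in total.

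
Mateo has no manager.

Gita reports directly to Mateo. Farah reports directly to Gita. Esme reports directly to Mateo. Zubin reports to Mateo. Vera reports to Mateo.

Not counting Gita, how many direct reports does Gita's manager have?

3

Gita reports to Mateo. Mateo's other direct reports are Vera, Esme, Zubin — 3 peers.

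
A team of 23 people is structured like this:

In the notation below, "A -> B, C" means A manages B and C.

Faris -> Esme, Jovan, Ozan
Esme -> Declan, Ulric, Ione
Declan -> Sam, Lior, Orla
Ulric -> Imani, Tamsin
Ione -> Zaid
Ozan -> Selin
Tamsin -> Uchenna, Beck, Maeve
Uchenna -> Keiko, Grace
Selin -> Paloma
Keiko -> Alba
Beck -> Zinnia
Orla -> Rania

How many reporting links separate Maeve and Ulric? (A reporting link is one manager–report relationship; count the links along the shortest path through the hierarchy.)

Maeve is in Ulric's organization: the chain from Maeve up to Ulric is Maeve → Tamsin → Ulric, which is 2 links.

2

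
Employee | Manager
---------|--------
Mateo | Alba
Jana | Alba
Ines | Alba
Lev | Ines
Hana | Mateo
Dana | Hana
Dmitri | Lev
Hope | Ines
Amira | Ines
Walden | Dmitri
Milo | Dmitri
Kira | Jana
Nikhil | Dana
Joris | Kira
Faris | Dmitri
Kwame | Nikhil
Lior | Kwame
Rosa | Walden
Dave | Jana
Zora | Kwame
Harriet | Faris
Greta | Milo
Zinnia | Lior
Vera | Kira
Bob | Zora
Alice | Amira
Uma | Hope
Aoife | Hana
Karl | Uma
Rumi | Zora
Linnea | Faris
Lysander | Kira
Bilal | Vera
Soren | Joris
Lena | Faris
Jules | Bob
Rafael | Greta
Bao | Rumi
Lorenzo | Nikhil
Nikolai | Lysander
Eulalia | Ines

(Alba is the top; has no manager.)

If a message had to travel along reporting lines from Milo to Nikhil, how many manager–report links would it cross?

Milo is 4 levels below Alba, and Nikhil is 4 levels below Alba (their lowest common manager). The shortest path runs up from Milo to Alba and back down to Nikhil: 4 + 4 = 8 links.

8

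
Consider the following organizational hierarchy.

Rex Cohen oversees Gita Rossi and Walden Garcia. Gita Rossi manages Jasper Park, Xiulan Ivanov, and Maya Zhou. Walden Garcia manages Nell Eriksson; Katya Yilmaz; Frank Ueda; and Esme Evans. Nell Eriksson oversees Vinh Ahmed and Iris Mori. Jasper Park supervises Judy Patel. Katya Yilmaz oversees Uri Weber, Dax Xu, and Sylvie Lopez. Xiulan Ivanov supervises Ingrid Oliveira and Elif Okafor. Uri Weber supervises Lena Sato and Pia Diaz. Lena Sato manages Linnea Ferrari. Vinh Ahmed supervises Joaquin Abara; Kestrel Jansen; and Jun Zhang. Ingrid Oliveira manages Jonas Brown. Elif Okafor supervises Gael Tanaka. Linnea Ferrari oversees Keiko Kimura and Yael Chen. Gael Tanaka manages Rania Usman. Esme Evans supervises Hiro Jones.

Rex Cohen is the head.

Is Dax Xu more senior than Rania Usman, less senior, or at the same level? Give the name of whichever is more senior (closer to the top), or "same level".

Dax Xu

Dax Xu is 3 levels below Rex Cohen; Rania Usman is 5. Dax Xu is higher.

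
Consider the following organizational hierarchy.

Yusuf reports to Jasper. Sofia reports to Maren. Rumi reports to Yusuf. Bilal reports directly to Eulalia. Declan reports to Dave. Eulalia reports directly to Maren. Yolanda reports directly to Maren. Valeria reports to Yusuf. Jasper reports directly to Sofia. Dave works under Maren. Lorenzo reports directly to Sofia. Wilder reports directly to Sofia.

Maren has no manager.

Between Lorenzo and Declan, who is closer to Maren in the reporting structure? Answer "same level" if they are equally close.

Both Lorenzo and Declan are 2 levels below Maren.

same level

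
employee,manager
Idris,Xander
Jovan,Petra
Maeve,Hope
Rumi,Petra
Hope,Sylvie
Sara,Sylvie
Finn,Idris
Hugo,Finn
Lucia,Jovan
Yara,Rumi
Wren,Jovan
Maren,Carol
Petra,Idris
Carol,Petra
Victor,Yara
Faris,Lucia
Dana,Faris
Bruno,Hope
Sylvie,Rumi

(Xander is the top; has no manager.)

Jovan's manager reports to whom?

Idris

Jovan reports to Petra, and Petra reports to Idris. So Jovan's skip-level manager is Idris.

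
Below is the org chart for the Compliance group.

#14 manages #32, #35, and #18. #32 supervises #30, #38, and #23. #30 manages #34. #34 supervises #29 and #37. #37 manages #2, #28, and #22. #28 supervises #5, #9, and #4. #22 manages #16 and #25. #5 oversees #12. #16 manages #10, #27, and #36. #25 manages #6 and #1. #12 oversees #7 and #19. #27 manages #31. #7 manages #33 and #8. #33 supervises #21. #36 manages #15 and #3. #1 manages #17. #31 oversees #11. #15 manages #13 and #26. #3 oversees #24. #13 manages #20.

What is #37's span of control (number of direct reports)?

3

#37 directly manages #28, #22, #2. That is 3 direct reports.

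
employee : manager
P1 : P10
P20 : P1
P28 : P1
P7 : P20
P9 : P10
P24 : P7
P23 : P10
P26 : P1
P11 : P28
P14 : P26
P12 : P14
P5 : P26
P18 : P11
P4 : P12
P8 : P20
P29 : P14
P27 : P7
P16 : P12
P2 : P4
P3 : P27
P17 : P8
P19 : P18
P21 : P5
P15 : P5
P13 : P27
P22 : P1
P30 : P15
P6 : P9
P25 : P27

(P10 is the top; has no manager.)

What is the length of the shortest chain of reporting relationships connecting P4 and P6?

P4 is 5 levels below P10, and P6 is 2 levels below P10 (their lowest common manager). The shortest path runs up from P4 to P10 and back down to P6: 5 + 2 = 7 links.

7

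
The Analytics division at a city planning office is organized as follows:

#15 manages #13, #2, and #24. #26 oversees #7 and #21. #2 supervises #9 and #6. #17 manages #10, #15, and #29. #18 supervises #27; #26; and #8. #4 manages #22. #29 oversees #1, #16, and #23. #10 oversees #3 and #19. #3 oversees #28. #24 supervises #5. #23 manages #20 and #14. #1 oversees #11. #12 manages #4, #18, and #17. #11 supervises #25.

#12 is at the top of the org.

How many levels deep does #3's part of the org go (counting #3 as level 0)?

The longest chain under #3 runs #3 → #28, which is 1 level below #3.

1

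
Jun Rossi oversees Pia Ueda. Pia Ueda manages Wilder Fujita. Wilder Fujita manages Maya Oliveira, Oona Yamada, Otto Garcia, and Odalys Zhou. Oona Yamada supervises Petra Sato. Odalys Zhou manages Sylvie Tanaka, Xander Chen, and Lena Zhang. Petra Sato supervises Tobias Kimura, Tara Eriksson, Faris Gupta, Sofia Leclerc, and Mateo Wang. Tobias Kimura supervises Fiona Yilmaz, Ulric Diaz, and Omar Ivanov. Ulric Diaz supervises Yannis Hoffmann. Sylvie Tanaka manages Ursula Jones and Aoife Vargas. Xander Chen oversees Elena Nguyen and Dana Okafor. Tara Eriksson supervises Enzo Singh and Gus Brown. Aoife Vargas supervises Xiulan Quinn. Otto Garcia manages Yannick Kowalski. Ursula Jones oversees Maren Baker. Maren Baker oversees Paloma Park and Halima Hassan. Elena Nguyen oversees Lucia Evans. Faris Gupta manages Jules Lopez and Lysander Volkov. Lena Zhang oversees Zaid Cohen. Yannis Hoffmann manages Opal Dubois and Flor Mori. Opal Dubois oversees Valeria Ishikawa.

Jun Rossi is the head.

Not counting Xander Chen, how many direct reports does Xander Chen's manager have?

Xander Chen reports to Odalys Zhou. Odalys Zhou's other direct reports are Sylvie Tanaka, Lena Zhang — 2 peers.

2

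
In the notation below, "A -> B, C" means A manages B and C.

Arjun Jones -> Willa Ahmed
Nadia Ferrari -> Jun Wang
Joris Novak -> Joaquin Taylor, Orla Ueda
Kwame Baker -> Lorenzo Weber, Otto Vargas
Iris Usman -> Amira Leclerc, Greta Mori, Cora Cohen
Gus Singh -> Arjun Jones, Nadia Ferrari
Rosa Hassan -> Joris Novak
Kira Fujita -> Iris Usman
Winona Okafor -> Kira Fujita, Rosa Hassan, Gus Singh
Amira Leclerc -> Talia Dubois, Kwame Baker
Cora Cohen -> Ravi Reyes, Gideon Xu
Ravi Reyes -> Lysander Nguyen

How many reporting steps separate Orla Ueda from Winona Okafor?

3

Chain from Orla Ueda up to Winona Okafor: Orla Ueda → Joris Novak → Rosa Hassan → Winona Okafor. That is 3 steps up, so Orla Ueda is 3 levels below Winona Okafor.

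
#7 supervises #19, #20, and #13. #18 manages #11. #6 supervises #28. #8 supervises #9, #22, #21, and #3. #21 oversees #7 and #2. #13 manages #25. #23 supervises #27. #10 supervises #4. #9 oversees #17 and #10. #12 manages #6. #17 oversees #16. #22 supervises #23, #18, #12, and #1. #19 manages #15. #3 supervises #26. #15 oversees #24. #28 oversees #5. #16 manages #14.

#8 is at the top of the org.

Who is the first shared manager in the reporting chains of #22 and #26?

#8

#22's chain of managers is #8. #26's chain of managers is #3, #8. The first manager that appears in both chains is #8.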